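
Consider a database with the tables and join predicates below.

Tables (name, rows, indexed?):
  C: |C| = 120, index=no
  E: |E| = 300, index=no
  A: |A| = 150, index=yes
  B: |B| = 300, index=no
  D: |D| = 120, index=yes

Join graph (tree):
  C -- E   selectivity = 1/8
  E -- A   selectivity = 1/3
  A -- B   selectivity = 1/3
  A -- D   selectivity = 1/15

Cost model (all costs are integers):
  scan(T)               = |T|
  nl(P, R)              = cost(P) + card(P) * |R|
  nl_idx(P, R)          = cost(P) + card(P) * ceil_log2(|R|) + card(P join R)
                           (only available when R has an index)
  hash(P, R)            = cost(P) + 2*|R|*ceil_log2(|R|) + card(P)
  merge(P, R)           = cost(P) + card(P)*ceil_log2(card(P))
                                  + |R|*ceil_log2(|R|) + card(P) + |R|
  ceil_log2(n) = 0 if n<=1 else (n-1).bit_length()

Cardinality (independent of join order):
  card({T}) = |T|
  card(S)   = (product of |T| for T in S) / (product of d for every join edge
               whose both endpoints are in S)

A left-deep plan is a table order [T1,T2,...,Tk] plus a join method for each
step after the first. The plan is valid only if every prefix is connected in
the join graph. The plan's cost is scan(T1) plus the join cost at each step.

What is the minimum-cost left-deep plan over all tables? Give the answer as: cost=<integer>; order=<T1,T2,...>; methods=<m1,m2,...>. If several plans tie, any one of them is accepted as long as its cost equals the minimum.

cost=1935660; order=A,D,E,C,B; methods=hash,hash,hash,hash

Selinger DP (subsets sized 1..n):
  {C}: scan cost=120, card=120
  {E}: scan cost=300, card=300
  {A}: scan cost=150, card=150
  {B}: scan cost=300, card=300
  {D}: scan cost=120, card=120
  {CE}: card=4500; try (C,hash)→2280, (E,merge)→4080, (C,merge)→4260, (E,hash)→5640, (E,nl)→36120, (C,nl)→36300; best=2280 via (C,hash)
  {AE}: card=15000; try (A,hash)→3000, (E,merge)→4500, (A,merge)→4650, (E,hash)→5700, (A,nl_idx)→17700, (E,nl)→45150 …(+1); best=3000 via (A,hash)
  {AB}: card=15000; try (A,hash)→3000, (B,merge)→4500, (A,merge)→4650, (B,hash)→5700, (A,nl_idx)→17700, (B,nl)→45150 …(+1); best=3000 via (A,hash)
  {AD}: card=1200; try (D,hash)→1980, (A,nl_idx)→2280, (D,nl_idx)→2400, (A,merge)→2430, (D,merge)→2460, (A,hash)→2640 …(+2); best=1980 via (D,hash)
  {ACE}: card=225000; try (A,hash)→9180, (C,hash)→19680, (A,merge)→66630, (C,merge)→228960, (A,nl_idx)→263280, (A,nl)→677280 …(+1); best=9180 via (A,hash)
  {ABE}: card=1500000; try (E,hash)→23400, (B,hash)→23400, (E,merge)→231000, (B,merge)→231000, (E,nl)→4503000, (B,nl)→4503000; best=23400 via (E,hash)
  {ADE}: card=120000; try (E,hash)→8580, (E,merge)→19380, (D,hash)→19680, (D,nl_idx)→228000, (D,merge)→228960, (E,nl)→361980 …(+1); best=8580 via (E,hash)
  {ABD}: card=120000; try (B,hash)→8580, (B,merge)→19380, (D,hash)→19680, (D,nl_idx)→228000, (D,merge)→228960, (B,nl)→361980 …(+1); best=8580 via (B,hash)
  {ABCE}: card=22500000; try (B,hash)→239580, (C,hash)→1525080, (B,merge)→4287180, (C,merge)→33024360, (B,nl)→67509180, (C,nl)→180023400; best=239580 via (B,hash)
  {ACDE}: card=1800000; try (C,hash)→130260, (D,hash)→235860, (C,merge)→2169540, (D,nl_idx)→3384180, (D,merge)→4285140, (C,nl)→14408580 …(+1); best=130260 via (C,hash)
  {ABDE}: card=12000000; try (E,hash)→133980, (B,hash)→133980, (D,hash)→1525080, (E,merge)→2171580, (B,merge)→2171580, (D,nl_idx)→22523400 …(+4); best=133980 via (E,hash)
  {ABCDE}: card=180000000; try (B,hash)→1935660, (C,hash)→12135660, (D,hash)→22741260, (B,merge)→39733260, (C,merge)→300134940, (D,nl_idx)→337739580 …(+4); best=1935660 via (B,hash)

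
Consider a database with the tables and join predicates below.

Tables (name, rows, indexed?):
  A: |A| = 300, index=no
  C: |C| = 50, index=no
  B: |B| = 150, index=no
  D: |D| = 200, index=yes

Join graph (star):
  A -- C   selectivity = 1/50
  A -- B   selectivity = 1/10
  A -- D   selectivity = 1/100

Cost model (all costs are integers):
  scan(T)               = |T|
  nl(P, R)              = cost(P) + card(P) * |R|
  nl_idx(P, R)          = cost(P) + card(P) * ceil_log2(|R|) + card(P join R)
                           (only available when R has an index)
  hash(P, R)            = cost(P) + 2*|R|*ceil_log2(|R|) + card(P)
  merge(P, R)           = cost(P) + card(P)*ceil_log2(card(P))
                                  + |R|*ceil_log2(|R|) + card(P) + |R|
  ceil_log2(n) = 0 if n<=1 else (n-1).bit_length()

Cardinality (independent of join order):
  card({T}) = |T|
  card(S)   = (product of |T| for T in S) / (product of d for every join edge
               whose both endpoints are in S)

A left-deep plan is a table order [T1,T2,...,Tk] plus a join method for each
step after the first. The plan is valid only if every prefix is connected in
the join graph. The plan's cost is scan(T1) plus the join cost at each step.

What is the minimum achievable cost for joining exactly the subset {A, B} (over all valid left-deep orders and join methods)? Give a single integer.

3000

Selinger DP over subsets of {A,B}:
  {A}: scan cost=300, card=300
  {B}: scan cost=150, card=150
  {AB}: card=4500; try (B,hash)→3000, (A,merge)→4500, (B,merge)→4650, (A,hash)→5700, (A,nl)→45150, (B,nl)→45300; best=3000 via (B,hash)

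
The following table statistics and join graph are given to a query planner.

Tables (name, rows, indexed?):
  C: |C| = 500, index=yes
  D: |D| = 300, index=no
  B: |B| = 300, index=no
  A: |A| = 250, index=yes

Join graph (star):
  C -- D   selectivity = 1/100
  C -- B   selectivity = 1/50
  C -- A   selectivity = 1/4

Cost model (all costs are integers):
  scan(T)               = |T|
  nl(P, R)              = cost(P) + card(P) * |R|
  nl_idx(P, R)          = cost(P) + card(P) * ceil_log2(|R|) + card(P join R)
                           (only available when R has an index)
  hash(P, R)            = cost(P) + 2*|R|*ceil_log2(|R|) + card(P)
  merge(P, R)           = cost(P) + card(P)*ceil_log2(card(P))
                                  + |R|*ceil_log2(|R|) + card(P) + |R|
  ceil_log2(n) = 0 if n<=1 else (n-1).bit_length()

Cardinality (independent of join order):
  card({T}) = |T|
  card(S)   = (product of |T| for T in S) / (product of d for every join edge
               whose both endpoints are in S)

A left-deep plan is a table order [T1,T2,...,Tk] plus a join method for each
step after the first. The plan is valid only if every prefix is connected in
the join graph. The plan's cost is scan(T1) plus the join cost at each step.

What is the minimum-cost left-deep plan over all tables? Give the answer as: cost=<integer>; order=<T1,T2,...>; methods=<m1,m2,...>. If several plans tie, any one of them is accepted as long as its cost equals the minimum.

Selinger DP (subsets sized 1..n):
  {C}: scan cost=500, card=500
  {D}: scan cost=300, card=300
  {B}: scan cost=300, card=300
  {A}: scan cost=250, card=250
  {CD}: card=1500; try (C,nl_idx)→4500, (D,hash)→6400, (C,merge)→8300, (D,merge)→8500, (C,hash)→9600, (C,nl)→150300 …(+1); best=4500 via (C,nl_idx)
  {BC}: card=3000; try (C,nl_idx)→6000, (B,hash)→6400, (C,merge)→8300, (B,merge)→8500, (C,hash)→9600, (C,nl)→150300 …(+1); best=6000 via (C,nl_idx)
  {AC}: card=31250; try (A,hash)→5000, (C,merge)→7500, (A,merge)→7750, (C,hash)→9500, (C,nl_idx)→33750, (A,nl_idx)→35750 …(+2); best=5000 via (A,hash)
  {BCD}: card=9000; try (B,hash)→11400, (D,hash)→14400, (B,merge)→25500, (D,merge)→48000, (B,nl)→454500, (D,nl)→906000; best=11400 via (B,hash)
  {ACD}: card=93750; try (A,hash)→10000, (A,merge)→24750, (D,hash)→41650, (A,nl_idx)→110250, (A,nl)→379500, (D,merge)→508000 …(+1); best=10000 via (A,hash)
  {ABC}: card=187500; try (A,hash)→13000, (B,hash)→41650, (A,merge)→47250, (A,nl_idx)→217500, (B,merge)→508000, (A,nl)→756000 …(+1); best=13000 via (A,hash)
  {ABCD}: card=562500; try (A,hash)→24400, (B,hash)→109150, (A,merge)→148650, (D,hash)→205900, (A,nl_idx)→645900, (B,merge)→1700500 …(+4); best=24400 via (A,hash)

cost=24400; order=D,C,B,A; methods=nl_idx,hash,hash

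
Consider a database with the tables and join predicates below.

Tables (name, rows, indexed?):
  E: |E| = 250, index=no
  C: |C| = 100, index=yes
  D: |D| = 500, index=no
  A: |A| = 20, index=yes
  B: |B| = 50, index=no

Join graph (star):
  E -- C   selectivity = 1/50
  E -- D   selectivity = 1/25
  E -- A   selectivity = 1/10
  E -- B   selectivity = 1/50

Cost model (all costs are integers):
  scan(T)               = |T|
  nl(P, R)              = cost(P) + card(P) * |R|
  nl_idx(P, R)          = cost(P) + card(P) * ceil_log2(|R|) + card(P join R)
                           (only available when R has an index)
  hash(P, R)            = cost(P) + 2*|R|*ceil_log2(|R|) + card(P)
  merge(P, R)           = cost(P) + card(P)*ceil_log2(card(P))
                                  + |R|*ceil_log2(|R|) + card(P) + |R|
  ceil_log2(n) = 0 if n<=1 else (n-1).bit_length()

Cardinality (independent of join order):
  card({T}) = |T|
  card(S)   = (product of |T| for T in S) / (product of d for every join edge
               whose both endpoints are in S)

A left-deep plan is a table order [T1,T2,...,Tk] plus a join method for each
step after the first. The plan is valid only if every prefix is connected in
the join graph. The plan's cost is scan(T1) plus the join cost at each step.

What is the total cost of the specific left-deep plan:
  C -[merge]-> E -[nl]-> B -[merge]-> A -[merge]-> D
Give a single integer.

49270

step 1: scan C: cost=100, card=100
step 2: join E via merge
    card(P join E) = 100*250/(50) = 500
    cost = 100 + 100*7 + 250*8 + 100 + 250 = 3150
step 3: join B via nl
    card(P join B) = 500*50/(50) = 500
    cost = 3150 + 500*50 = 28150
step 4: join A via merge
    card(P join A) = 500*20/(10) = 1000
    cost = 28150 + 500*9 + 20*5 + 500 + 20 = 33270
step 5: join D via merge
    card(P join D) = 1000*500/(25) = 20000
    cost = 33270 + 1000*10 + 500*9 + 1000 + 500 = 49270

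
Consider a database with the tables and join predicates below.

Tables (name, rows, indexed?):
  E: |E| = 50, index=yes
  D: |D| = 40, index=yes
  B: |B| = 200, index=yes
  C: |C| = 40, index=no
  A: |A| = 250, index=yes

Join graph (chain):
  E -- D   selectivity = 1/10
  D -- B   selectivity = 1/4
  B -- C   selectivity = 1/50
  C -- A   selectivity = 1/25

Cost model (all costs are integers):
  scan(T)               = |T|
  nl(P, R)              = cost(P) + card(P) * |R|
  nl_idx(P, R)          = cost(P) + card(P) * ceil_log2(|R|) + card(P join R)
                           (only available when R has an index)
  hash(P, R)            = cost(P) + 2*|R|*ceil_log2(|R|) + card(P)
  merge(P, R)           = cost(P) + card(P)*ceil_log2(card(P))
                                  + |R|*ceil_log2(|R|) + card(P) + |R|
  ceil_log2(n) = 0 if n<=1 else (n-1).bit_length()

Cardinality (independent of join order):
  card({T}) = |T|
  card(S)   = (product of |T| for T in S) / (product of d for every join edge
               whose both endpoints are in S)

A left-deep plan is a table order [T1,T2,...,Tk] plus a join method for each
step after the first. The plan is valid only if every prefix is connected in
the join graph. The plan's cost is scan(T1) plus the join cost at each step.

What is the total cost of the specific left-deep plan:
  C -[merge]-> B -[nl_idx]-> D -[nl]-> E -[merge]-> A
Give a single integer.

198930

step 1: scan C: cost=40, card=40
step 2: join B via merge
    card(P join B) = 40*200/(50) = 160
    cost = 40 + 40*6 + 200*8 + 40 + 200 = 2120
step 3: join D via nl_idx
    card(P join D) = 160*40/(4) = 1600
    cost = 2120 + 160*6 + 1600 = 4680
step 4: join E via nl
    card(P join E) = 1600*50/(10) = 8000
    cost = 4680 + 1600*50 = 84680
step 5: join A via merge
    card(P join A) = 8000*250/(25) = 80000
    cost = 84680 + 8000*13 + 250*8 + 8000 + 250 = 198930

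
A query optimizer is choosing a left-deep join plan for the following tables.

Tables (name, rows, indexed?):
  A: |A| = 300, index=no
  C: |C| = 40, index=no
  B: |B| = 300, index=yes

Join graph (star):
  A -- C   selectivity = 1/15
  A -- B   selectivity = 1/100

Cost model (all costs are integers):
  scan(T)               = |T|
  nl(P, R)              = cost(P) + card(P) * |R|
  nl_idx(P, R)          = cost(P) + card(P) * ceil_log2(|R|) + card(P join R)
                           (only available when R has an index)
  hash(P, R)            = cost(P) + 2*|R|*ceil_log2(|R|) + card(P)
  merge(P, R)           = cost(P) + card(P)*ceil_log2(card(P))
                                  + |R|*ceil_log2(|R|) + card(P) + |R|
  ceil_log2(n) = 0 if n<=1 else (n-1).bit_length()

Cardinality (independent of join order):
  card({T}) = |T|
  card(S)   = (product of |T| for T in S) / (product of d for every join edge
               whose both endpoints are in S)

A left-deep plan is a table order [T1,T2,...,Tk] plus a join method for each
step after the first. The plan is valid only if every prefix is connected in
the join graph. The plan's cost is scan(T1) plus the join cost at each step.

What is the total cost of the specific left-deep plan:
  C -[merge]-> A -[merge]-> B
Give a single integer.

step 1: scan C: cost=40, card=40
step 2: join A via merge
    card(P join A) = 40*300/(15) = 800
    cost = 40 + 40*6 + 300*9 + 40 + 300 = 3320
step 3: join B via merge
    card(P join B) = 800*300/(100) = 2400
    cost = 3320 + 800*10 + 300*9 + 800 + 300 = 15120

15120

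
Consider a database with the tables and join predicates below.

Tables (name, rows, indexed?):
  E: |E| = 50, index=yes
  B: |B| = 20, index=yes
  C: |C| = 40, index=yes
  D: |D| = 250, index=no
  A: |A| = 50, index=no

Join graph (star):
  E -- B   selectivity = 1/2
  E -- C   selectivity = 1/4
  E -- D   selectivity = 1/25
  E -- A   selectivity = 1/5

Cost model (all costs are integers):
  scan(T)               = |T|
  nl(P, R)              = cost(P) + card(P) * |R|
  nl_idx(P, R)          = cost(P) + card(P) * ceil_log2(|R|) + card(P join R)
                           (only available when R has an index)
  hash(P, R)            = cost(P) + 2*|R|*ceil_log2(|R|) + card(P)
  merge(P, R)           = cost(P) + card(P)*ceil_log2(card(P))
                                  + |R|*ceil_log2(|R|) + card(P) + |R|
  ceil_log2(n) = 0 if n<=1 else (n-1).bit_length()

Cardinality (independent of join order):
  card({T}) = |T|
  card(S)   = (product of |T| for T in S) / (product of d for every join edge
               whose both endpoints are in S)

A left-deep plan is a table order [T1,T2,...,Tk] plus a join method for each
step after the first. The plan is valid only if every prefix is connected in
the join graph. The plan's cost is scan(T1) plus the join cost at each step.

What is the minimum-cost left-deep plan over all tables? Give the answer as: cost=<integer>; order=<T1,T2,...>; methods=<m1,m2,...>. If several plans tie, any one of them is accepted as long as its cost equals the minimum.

cost=57880; order=D,E,A,B,C; methods=hash,hash,hash,hash

Selinger DP (subsets sized 1..n):
  {E}: scan cost=50, card=50
  {B}: scan cost=20, card=20
  {C}: scan cost=40, card=40
  {D}: scan cost=250, card=250
  {A}: scan cost=50, card=50
  {BE}: card=500; try (B,hash)→300, (E,merge)→490, (B,merge)→520, (E,hash)→640, (E,nl_idx)→640, (B,nl_idx)→800 …(+2); best=300 via (B,hash)
  {CE}: card=500; try (C,hash)→580, (E,merge)→670, (E,hash)→680, (C,merge)→680, (E,nl_idx)→780, (C,nl_idx)→850 …(+2); best=580 via (C,hash)
  {DE}: card=500; try (E,hash)→1100, (E,nl_idx)→2250, (D,merge)→2650, (E,merge)→2850, (D,hash)→4100, (D,nl)→12550 …(+1); best=1100 via (E,hash)
  {AE}: card=500; try (E,hash)→700, (A,hash)→700, (E,merge)→750, (A,merge)→750, (E,nl_idx)→850, (E,nl)→2550 …(+1); best=700 via (E,hash)
  {BCE}: card=5000; try (C,hash)→1280, (B,hash)→1280, (C,merge)→5580, (B,merge)→5700, (B,nl_idx)→8080, (C,nl_idx)→8300 …(+2); best=1280 via (C,hash)
  {BDE}: card=5000; try (B,hash)→1800, (D,hash)→4800, (B,merge)→6220, (D,merge)→7550, (B,nl_idx)→8600, (B,nl)→11100 …(+1); best=1800 via (B,hash)
  {ABE}: card=5000; try (B,hash)→1400, (A,hash)→1400, (A,merge)→5650, (B,merge)→5820, (B,nl_idx)→8200, (B,nl)→10700 …(+1); best=1400 via (B,hash)
  {CDE}: card=5000; try (C,hash)→2080, (D,hash)→5080, (C,merge)→6380, (D,merge)→7830, (C,nl_idx)→9100, (C,nl)→21100 …(+1); best=2080 via (C,hash)
  {ACE}: card=5000; try (C,hash)→1680, (A,hash)→1680, (A,merge)→5930, (C,merge)→5980, (C,nl_idx)→8700, (C,nl)→20700 …(+1); best=1680 via (C,hash)
  {ADE}: card=5000; try (A,hash)→2200, (D,hash)→5200, (A,merge)→6450, (D,merge)→7950, (A,nl)→26100, (D,nl)→125700; best=2200 via (A,hash)
  {BCDE}: card=50000; try (C,hash)→7280, (B,hash)→7280, (D,hash)→10280, (C,merge)→72080, (B,merge)→72200, (D,merge)→73530 …(+5); best=7280 via (C,hash)
  {ABCE}: card=50000; try (C,hash)→6880, (B,hash)→6880, (A,hash)→6880, (A,merge)→71630, (C,merge)→71680, (B,merge)→71800 …(+5); best=6880 via (C,hash)
  {ABDE}: card=50000; try (B,hash)→7400, (A,hash)→7400, (D,hash)→10400, (A,merge)→72150, (B,merge)→72320, (D,merge)→73650 …(+4); best=7400 via (B,hash)
  {ACDE}: card=50000; try (C,hash)→7680, (A,hash)→7680, (D,hash)→10680, (A,merge)→72430, (C,merge)→72480, (D,merge)→73930 …(+4); best=7680 via (C,hash)
  {ABCDE}: card=500000; try (C,hash)→57880, (B,hash)→57880, (A,hash)→57880, (D,hash)→60880, (B,nl_idx)→757680, (C,nl_idx)→807400 …(+8); best=57880 via (C,hash)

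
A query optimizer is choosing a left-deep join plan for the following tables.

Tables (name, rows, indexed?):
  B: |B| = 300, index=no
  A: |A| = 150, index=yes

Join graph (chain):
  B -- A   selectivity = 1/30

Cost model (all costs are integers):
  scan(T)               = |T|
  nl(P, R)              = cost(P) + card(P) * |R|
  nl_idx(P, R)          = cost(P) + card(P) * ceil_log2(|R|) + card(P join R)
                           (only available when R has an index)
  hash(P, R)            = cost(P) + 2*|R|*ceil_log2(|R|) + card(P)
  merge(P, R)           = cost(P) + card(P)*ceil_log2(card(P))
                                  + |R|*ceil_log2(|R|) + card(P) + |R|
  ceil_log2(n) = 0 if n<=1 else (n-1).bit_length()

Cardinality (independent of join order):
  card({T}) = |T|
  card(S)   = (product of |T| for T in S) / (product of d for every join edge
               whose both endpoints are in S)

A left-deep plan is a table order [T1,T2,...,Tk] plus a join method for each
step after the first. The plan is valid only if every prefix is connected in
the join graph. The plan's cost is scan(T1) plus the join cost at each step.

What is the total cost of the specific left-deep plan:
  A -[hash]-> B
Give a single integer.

5700

step 1: scan A: cost=150, card=150
step 2: join B via hash
    card(P join B) = 150*300/(30) = 1500
    cost = 150 + 2*300*9 + 150 = 5700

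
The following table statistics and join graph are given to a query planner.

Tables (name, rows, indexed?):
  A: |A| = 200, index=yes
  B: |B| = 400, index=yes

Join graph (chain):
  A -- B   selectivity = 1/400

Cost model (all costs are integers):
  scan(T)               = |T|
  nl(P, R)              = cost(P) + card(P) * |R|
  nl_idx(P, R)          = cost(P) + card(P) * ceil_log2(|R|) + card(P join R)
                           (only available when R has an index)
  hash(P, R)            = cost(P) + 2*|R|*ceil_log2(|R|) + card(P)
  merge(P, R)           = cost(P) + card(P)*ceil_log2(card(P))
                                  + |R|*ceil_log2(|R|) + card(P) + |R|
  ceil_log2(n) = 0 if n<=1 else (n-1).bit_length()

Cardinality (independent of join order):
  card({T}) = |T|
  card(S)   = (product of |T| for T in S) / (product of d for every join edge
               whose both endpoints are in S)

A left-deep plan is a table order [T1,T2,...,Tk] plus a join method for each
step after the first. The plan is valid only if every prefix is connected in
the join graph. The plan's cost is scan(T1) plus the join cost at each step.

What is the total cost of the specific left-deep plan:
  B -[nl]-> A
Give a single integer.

step 1: scan B: cost=400, card=400
step 2: join A via nl
    card(P join A) = 400*200/(400) = 200
    cost = 400 + 400*200 = 80400

80400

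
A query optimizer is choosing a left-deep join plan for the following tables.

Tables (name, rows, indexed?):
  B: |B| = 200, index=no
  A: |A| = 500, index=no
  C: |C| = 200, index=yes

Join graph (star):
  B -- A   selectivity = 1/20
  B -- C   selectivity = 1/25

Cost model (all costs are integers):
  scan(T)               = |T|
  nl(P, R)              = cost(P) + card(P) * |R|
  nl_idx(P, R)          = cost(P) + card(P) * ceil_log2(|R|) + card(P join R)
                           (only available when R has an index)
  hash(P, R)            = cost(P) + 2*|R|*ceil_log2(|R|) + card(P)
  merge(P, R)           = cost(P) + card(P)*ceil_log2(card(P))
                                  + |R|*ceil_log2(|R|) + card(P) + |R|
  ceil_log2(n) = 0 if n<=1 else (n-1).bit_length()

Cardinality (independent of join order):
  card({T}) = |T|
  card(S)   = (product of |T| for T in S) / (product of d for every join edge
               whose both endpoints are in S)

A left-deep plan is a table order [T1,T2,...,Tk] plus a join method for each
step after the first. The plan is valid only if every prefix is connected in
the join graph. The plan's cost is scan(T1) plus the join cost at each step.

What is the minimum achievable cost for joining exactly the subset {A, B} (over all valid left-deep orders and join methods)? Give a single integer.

4200

Selinger DP over subsets of {A,B}:
  {B}: scan cost=200, card=200
  {A}: scan cost=500, card=500
  {AB}: card=5000; try (B,hash)→4200, (A,merge)→7000, (B,merge)→7300, (A,hash)→9400, (A,nl)→100200, (B,nl)→100500; best=4200 via (B,hash)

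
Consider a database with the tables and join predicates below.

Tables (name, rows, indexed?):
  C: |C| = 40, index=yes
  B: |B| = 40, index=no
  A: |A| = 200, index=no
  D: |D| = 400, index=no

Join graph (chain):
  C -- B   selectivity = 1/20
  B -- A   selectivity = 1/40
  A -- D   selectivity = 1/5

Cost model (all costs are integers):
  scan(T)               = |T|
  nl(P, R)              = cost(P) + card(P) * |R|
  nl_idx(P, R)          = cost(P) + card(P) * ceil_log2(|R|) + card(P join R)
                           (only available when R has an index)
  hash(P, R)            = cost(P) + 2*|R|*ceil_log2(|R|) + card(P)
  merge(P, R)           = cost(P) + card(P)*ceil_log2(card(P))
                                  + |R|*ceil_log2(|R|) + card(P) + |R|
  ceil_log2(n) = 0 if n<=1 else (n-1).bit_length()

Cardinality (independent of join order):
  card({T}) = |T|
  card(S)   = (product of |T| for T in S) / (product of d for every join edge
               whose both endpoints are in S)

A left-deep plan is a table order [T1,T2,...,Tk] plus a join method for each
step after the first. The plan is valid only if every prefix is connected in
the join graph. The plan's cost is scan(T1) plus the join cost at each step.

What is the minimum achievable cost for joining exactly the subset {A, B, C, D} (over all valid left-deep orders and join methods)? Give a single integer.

9160

Selinger DP over subsets of {A,B,C,D}:
  {C}: scan cost=40, card=40
  {B}: scan cost=40, card=40
  {A}: scan cost=200, card=200
  {D}: scan cost=400, card=400
  {BC}: card=80; try (C,nl_idx)→360, (C,hash)→560, (B,hash)→560, (C,merge)→600, (B,merge)→600, (C,nl)→1640 …(+1); best=360 via (C,nl_idx)
  {AB}: card=200; try (B,hash)→880, (A,merge)→2120, (B,merge)→2280, (A,hash)→3280, (A,nl)→8040, (B,nl)→8200; best=880 via (B,hash)
  {AD}: card=16000; try (A,hash)→4000, (D,merge)→6000, (A,merge)→6200, (D,hash)→7600, (D,nl)→80200, (A,nl)→80400; best=4000 via (A,hash)
  {ABC}: card=400; try (C,hash)→1560, (C,nl_idx)→2480, (A,merge)→2800, (C,merge)→2960, (A,hash)→3640, (C,nl)→8880 …(+1); best=1560 via (C,hash)
  {ABD}: card=16000; try (D,merge)→6680, (D,hash)→8280, (B,hash)→20480, (D,nl)→80880, (B,merge)→244280, (B,nl)→644000; best=6680 via (D,merge)
  {ABCD}: card=32000; try (D,hash)→9160, (D,merge)→9560, (C,hash)→23160, (C,nl_idx)→134680, (D,nl)→161560, (C,merge)→246960 …(+1); best=9160 via (D,hash)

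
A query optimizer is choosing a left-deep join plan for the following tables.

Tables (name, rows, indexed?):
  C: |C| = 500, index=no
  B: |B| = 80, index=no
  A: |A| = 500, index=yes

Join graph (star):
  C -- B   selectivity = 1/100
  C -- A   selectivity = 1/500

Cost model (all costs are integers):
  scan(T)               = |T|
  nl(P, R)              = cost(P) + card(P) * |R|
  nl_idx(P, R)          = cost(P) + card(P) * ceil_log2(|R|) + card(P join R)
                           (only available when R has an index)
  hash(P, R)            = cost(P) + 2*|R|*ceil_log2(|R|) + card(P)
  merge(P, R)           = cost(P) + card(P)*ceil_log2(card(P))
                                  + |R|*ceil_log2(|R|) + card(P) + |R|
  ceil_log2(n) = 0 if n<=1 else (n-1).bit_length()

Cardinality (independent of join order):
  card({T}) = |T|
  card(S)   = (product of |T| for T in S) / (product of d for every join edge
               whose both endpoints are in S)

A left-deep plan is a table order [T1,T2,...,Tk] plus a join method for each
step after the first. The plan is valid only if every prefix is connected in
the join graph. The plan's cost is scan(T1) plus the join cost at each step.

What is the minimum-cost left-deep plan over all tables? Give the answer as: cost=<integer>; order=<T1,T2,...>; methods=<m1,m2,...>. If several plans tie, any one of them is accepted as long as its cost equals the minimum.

Selinger DP (subsets sized 1..n):
  {C}: scan cost=500, card=500
  {B}: scan cost=80, card=80
  {A}: scan cost=500, card=500
  {BC}: card=400; try (B,hash)→2120, (C,merge)→5720, (B,merge)→6140, (C,hash)→9160, (C,nl)→40080, (B,nl)→40500; best=2120 via (B,hash)
  {AC}: card=500; try (A,nl_idx)→5500, (C,hash)→10000, (A,hash)→10000, (C,merge)→10500, (A,merge)→10500, (C,nl)→250500 …(+1); best=5500 via (A,nl_idx)
  {ABC}: card=400; try (A,nl_idx)→6120, (B,hash)→7120, (A,merge)→11120, (B,merge)→11140, (A,hash)→11520, (B,nl)→45500 …(+1); best=6120 via (A,nl_idx)

cost=6120; order=C,B,A; methods=hash,nl_idx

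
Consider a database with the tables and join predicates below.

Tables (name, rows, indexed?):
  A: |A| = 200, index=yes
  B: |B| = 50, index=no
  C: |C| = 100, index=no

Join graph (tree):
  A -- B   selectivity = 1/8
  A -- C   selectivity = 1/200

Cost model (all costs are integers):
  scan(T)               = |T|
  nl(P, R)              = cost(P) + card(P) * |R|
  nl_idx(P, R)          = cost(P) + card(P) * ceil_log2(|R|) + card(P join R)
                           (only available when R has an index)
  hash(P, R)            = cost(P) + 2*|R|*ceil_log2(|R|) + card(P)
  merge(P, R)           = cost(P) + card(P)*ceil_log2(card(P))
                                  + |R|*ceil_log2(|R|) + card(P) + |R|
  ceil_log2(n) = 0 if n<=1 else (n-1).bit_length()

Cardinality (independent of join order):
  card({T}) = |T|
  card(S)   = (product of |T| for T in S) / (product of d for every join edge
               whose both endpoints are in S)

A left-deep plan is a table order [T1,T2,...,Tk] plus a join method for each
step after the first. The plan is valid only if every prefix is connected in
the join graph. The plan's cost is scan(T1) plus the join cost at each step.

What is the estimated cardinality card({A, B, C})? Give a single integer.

625

Tables in S: A(200), B(50), C(100)
Edges inside S: A-B(d=8), A-C(d=200)
numerator = 200 * 50 * 100 = 1000000
denominator = 8 * 200 = 1600
card(S) = 1000000 / 1600 = 625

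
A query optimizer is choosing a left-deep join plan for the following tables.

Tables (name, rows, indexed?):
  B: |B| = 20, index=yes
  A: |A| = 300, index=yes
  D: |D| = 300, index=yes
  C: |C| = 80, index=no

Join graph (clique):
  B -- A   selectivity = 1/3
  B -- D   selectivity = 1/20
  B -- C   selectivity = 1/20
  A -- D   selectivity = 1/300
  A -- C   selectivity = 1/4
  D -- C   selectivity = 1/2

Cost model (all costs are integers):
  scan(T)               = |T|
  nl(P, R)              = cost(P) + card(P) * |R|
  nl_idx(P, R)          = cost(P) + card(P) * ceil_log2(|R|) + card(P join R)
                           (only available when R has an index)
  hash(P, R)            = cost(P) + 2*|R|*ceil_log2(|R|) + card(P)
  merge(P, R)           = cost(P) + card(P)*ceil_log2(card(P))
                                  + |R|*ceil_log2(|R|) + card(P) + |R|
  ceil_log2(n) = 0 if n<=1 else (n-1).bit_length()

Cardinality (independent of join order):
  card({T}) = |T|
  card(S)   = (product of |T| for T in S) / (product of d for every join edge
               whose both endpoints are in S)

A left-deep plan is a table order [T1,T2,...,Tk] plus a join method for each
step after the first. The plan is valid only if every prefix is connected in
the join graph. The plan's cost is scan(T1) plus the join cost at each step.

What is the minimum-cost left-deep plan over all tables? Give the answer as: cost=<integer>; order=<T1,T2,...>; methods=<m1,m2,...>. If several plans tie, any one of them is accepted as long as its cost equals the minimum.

Selinger DP (subsets sized 1..n):
  {B}: scan cost=20, card=20
  {A}: scan cost=300, card=300
  {D}: scan cost=300, card=300
  {C}: scan cost=80, card=80
  {AB}: card=2000; try (B,hash)→800, (A,nl_idx)→2200, (A,merge)→3140, (B,merge)→3420, (B,nl_idx)→3800, (A,hash)→5440 …(+2); best=800 via (B,hash)
  {BD}: card=300; try (D,nl_idx)→500, (B,hash)→800, (B,nl_idx)→2100, (D,merge)→3140, (B,merge)→3420, (D,hash)→5440 …(+2); best=500 via (D,nl_idx)
  {BC}: card=80; try (B,hash)→360, (B,nl_idx)→560, (C,merge)→780, (B,merge)→840, (C,hash)→1160, (C,nl)→1620 …(+1); best=360 via (B,hash)
  {AD}: card=300; try (D,nl_idx)→3300, (A,nl_idx)→3300, (D,hash)→6000, (A,hash)→6000, (D,merge)→6300, (A,merge)→6300 …(+2); best=3300 via (D,nl_idx)
  {AC}: card=6000; try (C,hash)→1720, (A,merge)→3720, (C,merge)→3940, (A,hash)→5560, (A,nl_idx)→6800, (A,nl)→24080 …(+1); best=1720 via (C,hash)
  {CD}: card=12000; try (C,hash)→1720, (D,merge)→3720, (C,merge)→3940, (D,hash)→5560, (D,nl_idx)→12800, (D,nl)→24080 …(+1); best=1720 via (C,hash)
  {ABD}: card=100; try (A,nl_idx)→3300, (B,hash)→3800, (B,nl_idx)→4900, (A,hash)→6200, (B,merge)→6420, (A,merge)→6500 …(+6); best=3300 via (A,nl_idx)
  {ABC}: card=2000; try (A,nl_idx)→3080, (C,hash)→3920, (A,merge)→4000, (A,hash)→5840, (B,hash)→7920, (A,nl)→24360 …(+5); best=3080 via (A,nl_idx)
  {BCD}: card=600; try (D,nl_idx)→1680, (C,hash)→1920, (D,merge)→4000, (C,merge)→4140, (D,hash)→5840, (B,hash)→13920 …(+5); best=1680 via (D,nl_idx)
  {ACD}: card=3000; try (C,hash)→4720, (C,merge)→6940, (D,hash)→13120, (A,hash)→19120, (C,nl)→27300, (D,nl_idx)→58720 …(+5); best=4720 via (C,hash)
  {ABCD}: card=50; try (C,hash)→4520, (C,merge)→4740, (A,nl_idx)→7130, (A,hash)→7680, (B,hash)→7920, (D,hash)→10480 …(+9); best=4520 via (C,hash)

cost=4520; order=B,D,A,C; methods=nl_idx,nl_idx,hash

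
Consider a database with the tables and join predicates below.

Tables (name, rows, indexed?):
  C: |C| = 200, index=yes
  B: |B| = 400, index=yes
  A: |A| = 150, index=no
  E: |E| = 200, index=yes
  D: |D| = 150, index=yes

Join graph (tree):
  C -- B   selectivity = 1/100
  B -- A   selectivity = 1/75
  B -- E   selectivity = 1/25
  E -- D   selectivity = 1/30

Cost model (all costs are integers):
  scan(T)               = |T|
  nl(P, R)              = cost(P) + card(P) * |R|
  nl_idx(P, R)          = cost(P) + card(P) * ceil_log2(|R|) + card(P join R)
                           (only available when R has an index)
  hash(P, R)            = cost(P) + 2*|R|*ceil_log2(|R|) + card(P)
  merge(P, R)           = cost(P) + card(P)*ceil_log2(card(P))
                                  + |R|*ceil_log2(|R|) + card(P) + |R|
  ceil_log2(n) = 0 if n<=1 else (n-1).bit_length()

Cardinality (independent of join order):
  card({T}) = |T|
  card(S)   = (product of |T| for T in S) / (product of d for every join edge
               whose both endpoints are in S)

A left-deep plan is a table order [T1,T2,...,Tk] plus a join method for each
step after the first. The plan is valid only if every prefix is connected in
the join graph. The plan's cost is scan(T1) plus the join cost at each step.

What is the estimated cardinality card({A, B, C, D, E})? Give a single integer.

Tables in S: A(150), B(400), C(200), D(150), E(200)
Edges inside S: C-B(d=100), B-A(d=75), B-E(d=25), E-D(d=30)
numerator = 150 * 400 * 200 * 150 * 200 = 360000000000
denominator = 100 * 75 * 25 * 30 = 5625000
card(S) = 360000000000 / 5625000 = 64000

64000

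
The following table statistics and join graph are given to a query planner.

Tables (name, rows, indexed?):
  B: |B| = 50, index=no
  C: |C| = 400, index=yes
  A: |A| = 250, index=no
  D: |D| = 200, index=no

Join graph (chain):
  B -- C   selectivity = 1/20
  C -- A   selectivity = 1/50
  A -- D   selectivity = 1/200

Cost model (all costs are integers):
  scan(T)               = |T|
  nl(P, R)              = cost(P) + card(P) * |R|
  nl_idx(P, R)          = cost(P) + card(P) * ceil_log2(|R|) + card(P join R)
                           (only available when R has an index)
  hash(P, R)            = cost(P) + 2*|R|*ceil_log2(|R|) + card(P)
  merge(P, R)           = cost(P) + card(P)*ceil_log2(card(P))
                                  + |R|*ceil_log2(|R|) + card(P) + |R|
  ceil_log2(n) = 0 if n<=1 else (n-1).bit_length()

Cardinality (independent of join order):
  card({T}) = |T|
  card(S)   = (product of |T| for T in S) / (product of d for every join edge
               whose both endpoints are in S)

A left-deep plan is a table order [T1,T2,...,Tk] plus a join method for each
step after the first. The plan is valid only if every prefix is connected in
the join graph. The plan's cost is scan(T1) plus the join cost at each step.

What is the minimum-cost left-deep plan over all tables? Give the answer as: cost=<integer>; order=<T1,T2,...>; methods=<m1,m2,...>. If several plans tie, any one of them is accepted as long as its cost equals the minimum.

cost=10550; order=A,D,C,B; methods=hash,nl_idx,hash

Selinger DP (subsets sized 1..n):
  {B}: scan cost=50, card=50
  {C}: scan cost=400, card=400
  {A}: scan cost=250, card=250
  {D}: scan cost=200, card=200
  {BC}: card=1000; try (B,hash)→1400, (C,nl_idx)→1500, (C,merge)→4400, (B,merge)→4750, (C,hash)→7300, (C,nl)→20050 …(+1); best=1400 via (B,hash)
  {AC}: card=2000; try (C,nl_idx)→4500, (A,hash)→4800, (C,merge)→6500, (A,merge)→6650, (C,hash)→7700, (C,nl)→100250 …(+1); best=4500 via (C,nl_idx)
  {AD}: card=250; try (D,hash)→3700, (A,merge)→4250, (D,merge)→4300, (A,hash)→4400, (A,nl)→50200, (D,nl)→50250; best=3700 via (D,hash)
  {ABC}: card=5000; try (A,hash)→6400, (B,hash)→7100, (A,merge)→14650, (B,merge)→28850, (B,nl)→104500, (A,nl)→251400; best=6400 via (A,hash)
  {ACD}: card=2000; try (C,nl_idx)→7950, (D,hash)→9700, (C,merge)→9950, (C,hash)→11150, (D,merge)→30300, (C,nl)→103700 …(+1); best=7950 via (C,nl_idx)
  {ABCD}: card=5000; try (B,hash)→10550, (D,hash)→14600, (B,merge)→32300, (D,merge)→78200, (B,nl)→107950, (D,nl)→1006400; best=10550 via (B,hash)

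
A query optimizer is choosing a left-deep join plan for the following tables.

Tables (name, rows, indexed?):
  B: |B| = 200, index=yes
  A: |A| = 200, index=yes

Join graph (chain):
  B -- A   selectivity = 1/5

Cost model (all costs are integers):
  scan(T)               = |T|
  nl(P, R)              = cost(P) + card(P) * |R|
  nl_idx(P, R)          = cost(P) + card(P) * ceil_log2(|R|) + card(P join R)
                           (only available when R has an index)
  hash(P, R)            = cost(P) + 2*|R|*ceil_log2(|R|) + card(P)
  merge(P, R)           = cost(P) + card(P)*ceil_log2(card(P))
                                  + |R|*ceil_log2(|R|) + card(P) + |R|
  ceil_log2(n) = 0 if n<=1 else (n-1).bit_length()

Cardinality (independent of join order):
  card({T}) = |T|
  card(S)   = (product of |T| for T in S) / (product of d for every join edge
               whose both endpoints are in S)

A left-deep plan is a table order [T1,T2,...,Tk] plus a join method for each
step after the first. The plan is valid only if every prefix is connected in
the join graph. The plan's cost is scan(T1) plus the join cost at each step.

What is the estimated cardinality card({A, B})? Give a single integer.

Tables in S: A(200), B(200)
Edges inside S: B-A(d=5)
numerator = 200 * 200 = 40000
denominator = 5 = 5
card(S) = 40000 / 5 = 8000

8000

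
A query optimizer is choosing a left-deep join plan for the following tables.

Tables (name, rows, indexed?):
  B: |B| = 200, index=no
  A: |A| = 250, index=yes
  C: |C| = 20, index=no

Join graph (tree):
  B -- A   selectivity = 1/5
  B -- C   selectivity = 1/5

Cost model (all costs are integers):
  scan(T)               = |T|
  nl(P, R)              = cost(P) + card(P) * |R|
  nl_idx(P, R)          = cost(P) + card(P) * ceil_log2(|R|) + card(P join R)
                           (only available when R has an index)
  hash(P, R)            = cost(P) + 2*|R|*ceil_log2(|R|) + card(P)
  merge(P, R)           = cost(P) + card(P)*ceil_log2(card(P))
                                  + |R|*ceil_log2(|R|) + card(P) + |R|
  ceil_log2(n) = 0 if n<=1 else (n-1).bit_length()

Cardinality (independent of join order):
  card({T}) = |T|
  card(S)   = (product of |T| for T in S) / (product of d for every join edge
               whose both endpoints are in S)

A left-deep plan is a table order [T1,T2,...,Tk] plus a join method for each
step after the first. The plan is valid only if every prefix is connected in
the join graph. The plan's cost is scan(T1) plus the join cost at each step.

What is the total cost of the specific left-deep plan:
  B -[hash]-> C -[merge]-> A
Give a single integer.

step 1: scan B: cost=200, card=200
step 2: join C via hash
    card(P join C) = 200*20/(5) = 800
    cost = 200 + 2*20*5 + 200 = 600
step 3: join A via merge
    card(P join A) = 800*250/(5) = 40000
    cost = 600 + 800*10 + 250*8 + 800 + 250 = 11650

11650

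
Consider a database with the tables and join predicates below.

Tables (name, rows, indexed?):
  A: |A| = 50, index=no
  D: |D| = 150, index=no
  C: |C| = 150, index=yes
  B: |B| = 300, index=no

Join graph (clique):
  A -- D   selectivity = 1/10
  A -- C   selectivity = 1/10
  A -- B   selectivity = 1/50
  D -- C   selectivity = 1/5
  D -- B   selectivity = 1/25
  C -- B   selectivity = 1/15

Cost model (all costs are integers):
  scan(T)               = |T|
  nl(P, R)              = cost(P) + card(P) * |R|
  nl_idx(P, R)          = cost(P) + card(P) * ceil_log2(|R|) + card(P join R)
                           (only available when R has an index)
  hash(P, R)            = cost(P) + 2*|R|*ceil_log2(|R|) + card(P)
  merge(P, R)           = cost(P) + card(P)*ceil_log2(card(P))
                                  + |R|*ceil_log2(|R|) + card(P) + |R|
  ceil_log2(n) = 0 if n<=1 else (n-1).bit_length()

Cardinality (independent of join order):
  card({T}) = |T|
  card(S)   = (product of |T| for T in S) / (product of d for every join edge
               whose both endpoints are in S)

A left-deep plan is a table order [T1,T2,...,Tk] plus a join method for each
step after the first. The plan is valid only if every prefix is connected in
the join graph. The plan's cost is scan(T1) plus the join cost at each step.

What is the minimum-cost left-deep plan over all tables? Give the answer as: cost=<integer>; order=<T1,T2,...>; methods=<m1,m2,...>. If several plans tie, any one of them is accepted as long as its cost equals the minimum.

cost=5376; order=B,A,D,C; methods=hash,hash,nl_idx

Selinger DP (subsets sized 1..n):
  {A}: scan cost=50, card=50
  {D}: scan cost=150, card=150
  {C}: scan cost=150, card=150
  {B}: scan cost=300, card=300
  {AD}: card=750; try (A,hash)→900, (D,merge)→1750, (A,merge)→1850, (D,hash)→2500, (D,nl)→7550, (A,nl)→7650; best=900 via (A,hash)
  {AC}: card=750; try (A,hash)→900, (C,nl_idx)→1200, (C,merge)→1750, (A,merge)→1850, (C,hash)→2500, (C,nl)→7550 …(+1); best=900 via (A,hash)
  {AB}: card=300; try (A,hash)→1200, (B,merge)→3400, (A,merge)→3650, (B,hash)→5500, (B,nl)→15050, (A,nl)→15300; best=1200 via (A,hash)
  {CD}: card=4500; try (D,hash)→2700, (C,hash)→2700, (D,merge)→2850, (C,merge)→2850, (C,nl_idx)→5850, (D,nl)→22650 …(+1); best=2700 via (D,hash)
  {BD}: card=1800; try (D,hash)→3000, (B,merge)→4500, (D,merge)→4650, (B,hash)→5700, (B,nl)→45150, (D,nl)→45300; best=3000 via (D,hash)
  {BC}: card=3000; try (C,hash)→3000, (B,merge)→4500, (C,merge)→4650, (C,nl_idx)→5700, (B,hash)→5700, (B,nl)→45150 …(+1); best=3000 via (C,hash)
  {ACD}: card=2250; try (D,hash)→4050, (C,hash)→4050, (A,hash)→7800, (C,nl_idx)→9150, (D,merge)→10500, (C,merge)→10500 …(+4); best=4050 via (D,hash)
  {ABD}: card=180; try (D,hash)→3900, (A,hash)→5400, (D,merge)→5550, (B,hash)→7050, (B,merge)→12150, (A,merge)→24950 …(+3); best=3900 via (D,hash)
  {ABC}: card=300; try (C,hash)→3900, (C,nl_idx)→3900, (C,merge)→5550, (A,hash)→6600, (B,hash)→7050, (B,merge)→12150 …(+4); best=3900 via (C,hash)
  {BCD}: card=3600; try (C,hash)→7200, (D,hash)→8400, (B,hash)→12600, (C,nl_idx)→21000, (C,merge)→25950, (D,merge)→43350 …(+4); best=7200 via (C,hash)
  {ABCD}: card=36; try (C,nl_idx)→5376, (C,hash)→6480, (D,hash)→6600, (C,merge)→6870, (D,merge)→8250, (A,hash)→11400 …(+7); best=5376 via (C,nl_idx)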